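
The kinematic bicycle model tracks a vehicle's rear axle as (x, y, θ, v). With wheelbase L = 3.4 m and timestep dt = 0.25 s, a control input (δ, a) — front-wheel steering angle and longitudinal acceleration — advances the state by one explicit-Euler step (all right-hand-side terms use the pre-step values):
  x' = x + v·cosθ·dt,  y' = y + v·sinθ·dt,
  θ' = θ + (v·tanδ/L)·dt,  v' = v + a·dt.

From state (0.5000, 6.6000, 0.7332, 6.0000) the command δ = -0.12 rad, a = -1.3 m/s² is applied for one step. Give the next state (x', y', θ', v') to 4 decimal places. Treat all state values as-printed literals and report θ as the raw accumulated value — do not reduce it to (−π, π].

x' = 0.5000 + 6.0000·cos(0.7332)·0.25 = 1.6146
y' = 6.6000 + 6.0000·sin(0.7332)·0.25 = 7.6039
θ' = 0.7332 + (6.0000/3.4)·tan(-0.12)·0.25 = 0.6800
v' = 6.0000 − 1.3000·0.25 = 5.6750

(1.6146, 7.6039, 0.6800, 5.6750)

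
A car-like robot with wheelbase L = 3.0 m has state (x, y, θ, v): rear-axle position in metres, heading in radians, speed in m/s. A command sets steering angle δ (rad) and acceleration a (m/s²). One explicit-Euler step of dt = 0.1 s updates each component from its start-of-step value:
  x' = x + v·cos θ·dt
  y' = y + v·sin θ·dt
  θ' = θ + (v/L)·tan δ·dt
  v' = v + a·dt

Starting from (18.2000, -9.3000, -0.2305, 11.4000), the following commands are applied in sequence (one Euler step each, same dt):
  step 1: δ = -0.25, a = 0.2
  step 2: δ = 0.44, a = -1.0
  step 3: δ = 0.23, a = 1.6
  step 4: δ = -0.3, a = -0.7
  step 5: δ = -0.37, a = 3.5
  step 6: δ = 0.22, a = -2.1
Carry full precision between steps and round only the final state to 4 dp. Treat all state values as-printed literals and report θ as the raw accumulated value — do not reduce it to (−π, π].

after step 1 (δ=-0.25, a=0.2): (19.309850, -9.560449, -0.327530, 11.420000)
after step 2 (δ=0.44, a=-1.0): (20.391141, -9.927837, -0.148319, 11.320000)
after step 3 (δ=0.23, a=1.6): (21.510712, -10.095119, -0.059969, 11.480000)
after step 4 (δ=-0.3, a=-0.7): (22.656649, -10.163923, -0.178342, 11.410000)
after step 5 (δ=-0.37, a=3.5): (23.779551, -10.366334, -0.325859, 11.760000)
after step 6 (δ=0.22, a=-2.1): (24.893666, -10.742799, -0.238201, 11.550000)

(24.8937, -10.7428, -0.2382, 11.5500)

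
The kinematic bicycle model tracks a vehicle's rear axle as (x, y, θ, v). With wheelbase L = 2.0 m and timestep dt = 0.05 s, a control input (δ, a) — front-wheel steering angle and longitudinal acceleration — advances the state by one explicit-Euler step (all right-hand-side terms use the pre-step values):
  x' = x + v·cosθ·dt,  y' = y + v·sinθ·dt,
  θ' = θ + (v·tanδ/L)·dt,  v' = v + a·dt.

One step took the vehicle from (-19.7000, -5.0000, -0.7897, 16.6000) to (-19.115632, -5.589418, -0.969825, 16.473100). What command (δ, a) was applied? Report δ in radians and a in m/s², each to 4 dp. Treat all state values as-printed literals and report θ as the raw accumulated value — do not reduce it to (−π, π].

a = (v'−v)/dt = (-0.126900)/0.05 = -2.5380
Δθ = θ'−θ = -0.180125;  (v·dt/L) = 16.6000·0.05/2.0 = 0.415000
tan δ = Δθ·L/(v·dt) = -0.434036  →  δ = -0.4095

δ = -0.4095, a = -2.5380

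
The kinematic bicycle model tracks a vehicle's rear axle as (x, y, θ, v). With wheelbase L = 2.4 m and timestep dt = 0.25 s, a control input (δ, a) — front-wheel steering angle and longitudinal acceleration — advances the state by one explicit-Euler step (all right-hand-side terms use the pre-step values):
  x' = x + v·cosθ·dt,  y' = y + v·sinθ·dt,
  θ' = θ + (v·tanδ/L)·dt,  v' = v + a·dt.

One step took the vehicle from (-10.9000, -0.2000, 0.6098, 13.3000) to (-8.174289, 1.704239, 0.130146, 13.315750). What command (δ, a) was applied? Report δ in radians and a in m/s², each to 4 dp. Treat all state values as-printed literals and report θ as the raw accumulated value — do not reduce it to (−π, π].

δ = -0.3333, a = 0.0630

a = (v'−v)/dt = (0.015750)/0.25 = 0.0630
Δθ = θ'−θ = -0.479654;  (v·dt/L) = 13.3000·0.25/2.4 = 1.385417
tan δ = Δθ·L/(v·dt) = -0.346216  →  δ = -0.3333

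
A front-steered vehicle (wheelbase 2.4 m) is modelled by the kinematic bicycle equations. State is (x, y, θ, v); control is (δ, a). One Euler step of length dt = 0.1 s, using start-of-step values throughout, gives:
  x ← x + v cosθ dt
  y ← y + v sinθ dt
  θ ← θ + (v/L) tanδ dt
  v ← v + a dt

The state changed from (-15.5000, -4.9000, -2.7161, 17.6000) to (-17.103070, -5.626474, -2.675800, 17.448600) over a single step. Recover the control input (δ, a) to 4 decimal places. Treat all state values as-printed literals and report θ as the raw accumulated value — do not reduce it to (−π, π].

a = (v'−v)/dt = (-0.151400)/0.1 = -1.5140
Δθ = θ'−θ = 0.040300;  (v·dt/L) = 17.6000·0.1/2.4 = 0.733333
tan δ = Δθ·L/(v·dt) = 0.054955  →  δ = 0.0549

δ = 0.0549, a = -1.5140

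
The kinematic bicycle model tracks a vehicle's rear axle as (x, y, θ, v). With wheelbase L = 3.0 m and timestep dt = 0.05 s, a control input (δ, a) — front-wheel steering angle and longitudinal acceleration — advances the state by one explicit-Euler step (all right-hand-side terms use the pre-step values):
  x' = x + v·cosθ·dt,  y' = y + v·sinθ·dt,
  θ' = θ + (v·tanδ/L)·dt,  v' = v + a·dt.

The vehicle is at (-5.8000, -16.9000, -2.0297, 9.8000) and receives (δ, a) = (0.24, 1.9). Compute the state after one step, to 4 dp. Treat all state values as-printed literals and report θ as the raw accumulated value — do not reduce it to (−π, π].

x' = -5.8000 + 9.8000·cos(-2.0297)·0.05 = -6.0171
y' = -16.9000 + 9.8000·sin(-2.0297)·0.05 = -17.3393
θ' = -2.0297 + (9.8000/3.0)·tan(0.24)·0.05 = -1.9897
v' = 9.8000 + 1.9000·0.05 = 9.8950

(-6.0171, -17.3393, -1.9897, 9.8950)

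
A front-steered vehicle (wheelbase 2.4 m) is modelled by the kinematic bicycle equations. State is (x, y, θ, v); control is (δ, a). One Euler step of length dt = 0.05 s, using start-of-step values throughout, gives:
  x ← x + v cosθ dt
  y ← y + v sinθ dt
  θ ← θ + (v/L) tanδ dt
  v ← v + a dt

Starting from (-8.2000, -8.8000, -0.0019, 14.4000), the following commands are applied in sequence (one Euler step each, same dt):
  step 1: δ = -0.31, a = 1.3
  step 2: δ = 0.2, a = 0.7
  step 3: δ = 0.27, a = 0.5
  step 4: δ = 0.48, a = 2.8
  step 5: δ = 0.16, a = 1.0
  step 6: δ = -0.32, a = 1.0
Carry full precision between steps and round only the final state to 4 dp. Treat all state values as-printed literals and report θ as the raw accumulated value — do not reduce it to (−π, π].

(-3.8800, -8.5317, 0.1519, 14.7650)

after step 1 (δ=-0.31, a=1.3): (-7.480001, -8.801368, -0.097998, 14.465000)
after step 2 (δ=0.2, a=0.7): (-6.760221, -8.872132, -0.036911, 14.500000)
after step 3 (δ=0.27, a=0.5): (-6.035715, -8.898886, 0.046693, 14.525000)
after step 4 (δ=0.48, a=2.8): (-5.310257, -8.864987, 0.204232, 14.665000)
after step 5 (δ=0.16, a=1.0): (-4.592246, -8.716273, 0.253537, 14.715000)
after step 6 (δ=-0.32, a=1.0): (-3.880017, -8.531725, 0.151946, 14.765000)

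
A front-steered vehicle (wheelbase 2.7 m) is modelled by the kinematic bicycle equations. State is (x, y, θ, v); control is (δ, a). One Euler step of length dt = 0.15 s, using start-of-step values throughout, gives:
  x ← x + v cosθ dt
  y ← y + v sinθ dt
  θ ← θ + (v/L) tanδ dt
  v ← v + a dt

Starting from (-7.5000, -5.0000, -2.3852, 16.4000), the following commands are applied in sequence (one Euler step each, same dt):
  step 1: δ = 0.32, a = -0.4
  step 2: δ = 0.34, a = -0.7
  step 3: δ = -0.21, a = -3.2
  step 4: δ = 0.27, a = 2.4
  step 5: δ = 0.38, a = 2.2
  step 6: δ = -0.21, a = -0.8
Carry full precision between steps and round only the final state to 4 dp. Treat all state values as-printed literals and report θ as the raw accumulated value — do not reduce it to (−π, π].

after step 1 (δ=0.32, a=-0.4): (-9.289199, -6.688303, -2.083267, 16.340000)
after step 2 (δ=0.34, a=-0.7): (-10.491003, -8.824437, -1.762153, 16.235000)
after step 3 (δ=-0.21, a=-3.2): (-10.954166, -11.215237, -1.954396, 15.755000)
after step 4 (δ=0.27, a=2.4): (-11.838637, -13.406734, -1.712155, 16.115000)
after step 5 (δ=0.38, a=2.2): (-12.179200, -15.799873, -1.354570, 16.445000)
after step 6 (δ=-0.21, a=-0.8): (-11.649971, -18.209182, -1.549299, 16.325000)

(-11.6500, -18.2092, -1.5493, 16.3250)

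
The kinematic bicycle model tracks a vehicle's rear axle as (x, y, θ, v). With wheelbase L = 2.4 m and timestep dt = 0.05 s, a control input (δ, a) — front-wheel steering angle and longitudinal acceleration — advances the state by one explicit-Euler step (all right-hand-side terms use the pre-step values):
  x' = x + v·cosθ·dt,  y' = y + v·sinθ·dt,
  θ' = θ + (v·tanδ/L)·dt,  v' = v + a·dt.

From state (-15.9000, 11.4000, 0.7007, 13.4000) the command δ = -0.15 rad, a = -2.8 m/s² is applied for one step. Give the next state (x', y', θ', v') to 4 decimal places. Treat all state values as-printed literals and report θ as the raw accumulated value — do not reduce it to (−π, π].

(-15.3879, 11.8320, 0.6585, 13.2600)

x' = -15.9000 + 13.4000·cos(0.7007)·0.05 = -15.3879
y' = 11.4000 + 13.4000·sin(0.7007)·0.05 = 11.8320
θ' = 0.7007 + (13.4000/2.4)·tan(-0.15)·0.05 = 0.6585
v' = 13.4000 − 2.8000·0.05 = 13.2600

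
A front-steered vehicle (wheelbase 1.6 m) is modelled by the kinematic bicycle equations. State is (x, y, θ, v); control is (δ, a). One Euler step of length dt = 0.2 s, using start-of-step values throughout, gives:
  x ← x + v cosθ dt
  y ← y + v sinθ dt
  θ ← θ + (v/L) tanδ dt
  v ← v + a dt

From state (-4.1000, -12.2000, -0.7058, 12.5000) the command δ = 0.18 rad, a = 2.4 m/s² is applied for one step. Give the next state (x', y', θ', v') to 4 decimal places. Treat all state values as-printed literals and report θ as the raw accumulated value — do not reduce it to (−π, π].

(-2.1973, -13.8216, -0.4215, 12.9800)

x' = -4.1000 + 12.5000·cos(-0.7058)·0.2 = -2.1973
y' = -12.2000 + 12.5000·sin(-0.7058)·0.2 = -13.8216
θ' = -0.7058 + (12.5000/1.6)·tan(0.18)·0.2 = -0.4215
v' = 12.5000 + 2.4000·0.2 = 12.9800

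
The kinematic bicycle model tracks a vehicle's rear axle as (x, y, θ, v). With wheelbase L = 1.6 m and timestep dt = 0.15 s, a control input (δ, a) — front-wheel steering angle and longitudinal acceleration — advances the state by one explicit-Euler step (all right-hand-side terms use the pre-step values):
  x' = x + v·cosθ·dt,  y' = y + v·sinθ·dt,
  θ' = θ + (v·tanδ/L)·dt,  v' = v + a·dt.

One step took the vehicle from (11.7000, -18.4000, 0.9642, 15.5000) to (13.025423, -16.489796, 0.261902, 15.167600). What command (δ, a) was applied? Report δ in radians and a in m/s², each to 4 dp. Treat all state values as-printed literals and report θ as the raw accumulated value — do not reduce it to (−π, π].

a = (v'−v)/dt = (-0.332400)/0.15 = -2.2160
Δθ = θ'−θ = -0.702298;  (v·dt/L) = 15.5000·0.15/1.6 = 1.453125
tan δ = Δθ·L/(v·dt) = -0.483302  →  δ = -0.4502

δ = -0.4502, a = -2.2160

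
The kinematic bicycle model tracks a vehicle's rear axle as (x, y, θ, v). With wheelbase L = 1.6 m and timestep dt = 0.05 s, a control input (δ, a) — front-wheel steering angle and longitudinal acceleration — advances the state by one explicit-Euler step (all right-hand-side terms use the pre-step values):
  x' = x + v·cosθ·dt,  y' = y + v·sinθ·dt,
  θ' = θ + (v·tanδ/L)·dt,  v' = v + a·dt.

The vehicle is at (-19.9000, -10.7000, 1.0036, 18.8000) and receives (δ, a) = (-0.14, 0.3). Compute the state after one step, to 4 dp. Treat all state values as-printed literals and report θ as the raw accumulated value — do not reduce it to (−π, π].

x' = -19.9000 + 18.8000·cos(1.0036)·0.05 = -19.3950
y' = -10.7000 + 18.8000·sin(1.0036)·0.05 = -9.9072
θ' = 1.0036 + (18.8000/1.6)·tan(-0.14)·0.05 = 0.9208
v' = 18.8000 + 0.3000·0.05 = 18.8150

(-19.3950, -9.9072, 0.9208, 18.8150)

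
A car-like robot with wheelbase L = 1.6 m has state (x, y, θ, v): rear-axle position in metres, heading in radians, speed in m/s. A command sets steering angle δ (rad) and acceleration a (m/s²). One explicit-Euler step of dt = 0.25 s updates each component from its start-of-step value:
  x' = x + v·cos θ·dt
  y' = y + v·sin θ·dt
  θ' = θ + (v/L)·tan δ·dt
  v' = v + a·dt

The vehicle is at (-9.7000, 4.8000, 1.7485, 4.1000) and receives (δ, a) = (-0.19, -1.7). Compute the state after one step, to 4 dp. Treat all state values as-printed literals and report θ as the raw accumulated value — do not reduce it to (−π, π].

(-9.8812, 5.8089, 1.6253, 3.6750)

x' = -9.7000 + 4.1000·cos(1.7485)·0.25 = -9.8812
y' = 4.8000 + 4.1000·sin(1.7485)·0.25 = 5.8089
θ' = 1.7485 + (4.1000/1.6)·tan(-0.19)·0.25 = 1.6253
v' = 4.1000 − 1.7000·0.25 = 3.6750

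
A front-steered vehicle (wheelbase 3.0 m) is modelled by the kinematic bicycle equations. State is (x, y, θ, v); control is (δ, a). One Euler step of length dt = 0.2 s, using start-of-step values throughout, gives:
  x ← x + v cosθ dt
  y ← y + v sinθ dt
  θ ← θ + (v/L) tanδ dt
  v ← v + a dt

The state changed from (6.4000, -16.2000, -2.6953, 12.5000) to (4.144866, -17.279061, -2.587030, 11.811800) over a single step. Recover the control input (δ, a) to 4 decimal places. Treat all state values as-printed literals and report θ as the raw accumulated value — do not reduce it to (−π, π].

δ = 0.1292, a = -3.4410

a = (v'−v)/dt = (-0.688200)/0.2 = -3.4410
Δθ = θ'−θ = 0.108270;  (v·dt/L) = 12.5000·0.2/3.0 = 0.833333
tan δ = Δθ·L/(v·dt) = 0.129924  →  δ = 0.1292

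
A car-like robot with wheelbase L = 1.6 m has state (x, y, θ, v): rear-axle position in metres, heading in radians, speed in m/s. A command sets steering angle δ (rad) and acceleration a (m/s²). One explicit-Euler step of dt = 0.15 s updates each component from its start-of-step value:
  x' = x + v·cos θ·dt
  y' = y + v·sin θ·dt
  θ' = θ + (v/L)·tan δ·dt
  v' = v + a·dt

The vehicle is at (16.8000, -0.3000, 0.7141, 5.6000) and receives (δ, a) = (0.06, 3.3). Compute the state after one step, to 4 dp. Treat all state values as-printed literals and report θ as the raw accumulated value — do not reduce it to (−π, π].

(17.4348, 0.2501, 0.7456, 6.0950)

x' = 16.8000 + 5.6000·cos(0.7141)·0.15 = 17.4348
y' = -0.3000 + 5.6000·sin(0.7141)·0.15 = 0.2501
θ' = 0.7141 + (5.6000/1.6)·tan(0.06)·0.15 = 0.7456
v' = 5.6000 + 3.3000·0.15 = 6.0950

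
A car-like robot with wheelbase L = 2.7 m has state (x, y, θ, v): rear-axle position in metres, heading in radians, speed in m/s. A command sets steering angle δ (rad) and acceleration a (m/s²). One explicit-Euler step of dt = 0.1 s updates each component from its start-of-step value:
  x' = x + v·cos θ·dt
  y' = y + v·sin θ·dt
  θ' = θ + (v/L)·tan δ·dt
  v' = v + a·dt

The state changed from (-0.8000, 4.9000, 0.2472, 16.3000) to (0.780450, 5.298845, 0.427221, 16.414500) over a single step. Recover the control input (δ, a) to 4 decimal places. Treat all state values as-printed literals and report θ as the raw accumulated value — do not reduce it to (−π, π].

a = (v'−v)/dt = (0.114500)/0.1 = 1.1450
Δθ = θ'−θ = 0.180021;  (v·dt/L) = 16.3000·0.1/2.7 = 0.603704
tan δ = Δθ·L/(v·dt) = 0.298194  →  δ = 0.2898

δ = 0.2898, a = 1.1450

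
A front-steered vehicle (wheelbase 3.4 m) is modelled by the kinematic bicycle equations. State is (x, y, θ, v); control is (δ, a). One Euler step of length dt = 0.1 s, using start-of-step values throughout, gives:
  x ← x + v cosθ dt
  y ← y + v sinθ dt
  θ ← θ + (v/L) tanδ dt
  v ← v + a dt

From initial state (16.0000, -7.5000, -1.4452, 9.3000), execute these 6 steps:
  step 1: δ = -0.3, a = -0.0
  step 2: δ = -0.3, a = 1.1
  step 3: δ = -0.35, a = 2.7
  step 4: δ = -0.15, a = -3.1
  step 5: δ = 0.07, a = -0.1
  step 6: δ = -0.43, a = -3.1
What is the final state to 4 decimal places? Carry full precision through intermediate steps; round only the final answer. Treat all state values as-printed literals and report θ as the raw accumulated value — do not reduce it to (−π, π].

(15.6423, -13.0932, -1.8654, 9.0500)

after step 1 (δ=-0.3, a=-0.0): (16.116498, -8.422675, -1.529813, 9.300000)
after step 2 (δ=-0.3, a=1.1): (16.154602, -9.351894, -1.614425, 9.410000)
after step 3 (δ=-0.35, a=2.7): (16.113560, -10.291998, -1.715452, 9.680000)
after step 4 (δ=-0.15, a=-3.1): (15.974021, -11.249888, -1.758481, 9.370000)
after step 5 (δ=0.07, a=-0.1): (15.799191, -12.170433, -1.739158, 9.360000)
after step 6 (δ=-0.43, a=-3.1): (15.642348, -13.093199, -1.865414, 9.050000)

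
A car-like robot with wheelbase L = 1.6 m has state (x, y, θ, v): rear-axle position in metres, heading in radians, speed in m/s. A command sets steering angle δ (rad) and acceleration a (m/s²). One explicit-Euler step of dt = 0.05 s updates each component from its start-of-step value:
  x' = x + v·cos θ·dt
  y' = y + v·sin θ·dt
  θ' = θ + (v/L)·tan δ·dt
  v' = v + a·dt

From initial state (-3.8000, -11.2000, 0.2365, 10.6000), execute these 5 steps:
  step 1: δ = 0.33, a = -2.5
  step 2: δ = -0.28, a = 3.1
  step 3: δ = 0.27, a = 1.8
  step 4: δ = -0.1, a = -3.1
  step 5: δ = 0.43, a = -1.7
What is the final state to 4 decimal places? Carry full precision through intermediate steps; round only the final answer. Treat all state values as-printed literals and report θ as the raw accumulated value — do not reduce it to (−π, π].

after step 1 (δ=0.33, a=-2.5): (-3.284753, -11.075820, 0.349961, 10.475000)
after step 2 (δ=-0.28, a=3.1): (-2.792750, -10.896246, 0.255832, 10.630000)
after step 3 (δ=0.27, a=1.8): (-2.278548, -10.761750, 0.347768, 10.720000)
after step 4 (δ=-0.1, a=-3.1): (-1.774636, -10.579081, 0.314156, 10.565000)
after step 5 (δ=0.43, a=-1.7): (-1.272239, -10.415845, 0.465572, 10.480000)

(-1.2722, -10.4158, 0.4656, 10.4800)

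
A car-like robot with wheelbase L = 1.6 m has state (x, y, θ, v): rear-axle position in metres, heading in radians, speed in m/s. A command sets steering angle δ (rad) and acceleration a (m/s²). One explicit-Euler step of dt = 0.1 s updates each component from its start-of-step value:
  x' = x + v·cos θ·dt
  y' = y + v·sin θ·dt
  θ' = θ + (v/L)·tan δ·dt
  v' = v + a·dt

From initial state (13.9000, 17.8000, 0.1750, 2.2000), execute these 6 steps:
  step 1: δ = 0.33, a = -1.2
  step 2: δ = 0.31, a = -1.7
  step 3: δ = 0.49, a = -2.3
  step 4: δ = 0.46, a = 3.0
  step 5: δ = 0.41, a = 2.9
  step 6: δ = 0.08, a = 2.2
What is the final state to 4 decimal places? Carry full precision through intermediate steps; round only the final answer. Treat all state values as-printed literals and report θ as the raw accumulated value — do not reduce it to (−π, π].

(15.0529, 18.1566, 0.4446, 2.4900)

after step 1 (δ=0.33, a=-1.2): (14.116640, 17.838304, 0.222097, 2.080000)
after step 2 (δ=0.31, a=-1.7): (14.319531, 17.884121, 0.263740, 1.910000)
after step 3 (δ=0.49, a=-2.3): (14.503926, 17.933913, 0.327413, 1.680000)
after step 4 (δ=0.46, a=3.0): (14.663002, 17.987941, 0.379435, 1.980000)
after step 5 (δ=0.41, a=2.9): (14.846919, 18.061280, 0.433221, 2.270000)
after step 6 (δ=0.08, a=2.2): (15.052948, 18.156573, 0.444595, 2.490000)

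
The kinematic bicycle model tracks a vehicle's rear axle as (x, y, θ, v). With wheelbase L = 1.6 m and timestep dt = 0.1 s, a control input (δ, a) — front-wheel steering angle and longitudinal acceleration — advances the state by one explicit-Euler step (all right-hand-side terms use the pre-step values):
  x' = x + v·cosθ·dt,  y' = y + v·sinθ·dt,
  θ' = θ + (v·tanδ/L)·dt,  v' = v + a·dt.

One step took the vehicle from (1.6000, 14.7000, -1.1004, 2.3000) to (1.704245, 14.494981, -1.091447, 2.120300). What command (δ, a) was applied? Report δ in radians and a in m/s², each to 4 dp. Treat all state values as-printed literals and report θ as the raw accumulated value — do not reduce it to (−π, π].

a = (v'−v)/dt = (-0.179700)/0.1 = -1.7970
Δθ = θ'−θ = 0.008953;  (v·dt/L) = 2.3000·0.1/1.6 = 0.143750
tan δ = Δθ·L/(v·dt) = 0.062282  →  δ = 0.0622

δ = 0.0622, a = -1.7970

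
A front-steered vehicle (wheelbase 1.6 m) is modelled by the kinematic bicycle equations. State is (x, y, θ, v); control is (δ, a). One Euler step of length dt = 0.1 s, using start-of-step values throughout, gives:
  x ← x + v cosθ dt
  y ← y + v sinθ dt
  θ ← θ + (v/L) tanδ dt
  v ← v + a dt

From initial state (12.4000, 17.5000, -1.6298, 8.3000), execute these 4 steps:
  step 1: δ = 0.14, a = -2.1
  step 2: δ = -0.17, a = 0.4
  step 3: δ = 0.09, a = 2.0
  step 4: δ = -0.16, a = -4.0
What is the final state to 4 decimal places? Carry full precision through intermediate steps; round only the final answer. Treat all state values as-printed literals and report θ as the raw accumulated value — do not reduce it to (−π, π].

after step 1 (δ=0.14, a=-2.1): (12.351055, 16.671444, -1.556697, 8.090000)
after step 2 (δ=-0.17, a=0.4): (12.362462, 15.862525, -1.643491, 8.130000)
after step 3 (δ=0.09, a=2.0): (12.303413, 15.051672, -1.597636, 8.330000)
after step 4 (δ=-0.16, a=-4.0): (12.281059, 14.218972, -1.681654, 7.930000)

(12.2811, 14.2190, -1.6817, 7.9300)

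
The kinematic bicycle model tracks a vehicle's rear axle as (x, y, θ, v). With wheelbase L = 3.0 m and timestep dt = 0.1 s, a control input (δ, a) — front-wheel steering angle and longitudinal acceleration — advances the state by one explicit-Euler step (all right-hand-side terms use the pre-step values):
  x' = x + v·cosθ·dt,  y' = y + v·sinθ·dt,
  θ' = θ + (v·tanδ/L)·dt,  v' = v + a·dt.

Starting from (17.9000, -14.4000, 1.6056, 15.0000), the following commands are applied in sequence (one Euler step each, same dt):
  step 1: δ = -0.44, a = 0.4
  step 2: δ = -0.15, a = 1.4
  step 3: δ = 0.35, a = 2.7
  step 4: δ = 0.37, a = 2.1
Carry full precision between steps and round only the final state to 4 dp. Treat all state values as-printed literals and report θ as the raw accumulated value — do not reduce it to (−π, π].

after step 1 (δ=-0.44, a=0.4): (17.847805, -12.900908, 1.370210, 15.040000)
after step 2 (δ=-0.15, a=1.4): (18.147468, -11.427064, 1.294441, 15.180000)
after step 3 (δ=0.35, a=2.7): (18.561657, -9.966663, 1.479145, 15.450000)
after step 4 (δ=0.37, a=2.1): (18.703060, -8.428147, 1.678895, 15.660000)

(18.7031, -8.4281, 1.6789, 15.6600)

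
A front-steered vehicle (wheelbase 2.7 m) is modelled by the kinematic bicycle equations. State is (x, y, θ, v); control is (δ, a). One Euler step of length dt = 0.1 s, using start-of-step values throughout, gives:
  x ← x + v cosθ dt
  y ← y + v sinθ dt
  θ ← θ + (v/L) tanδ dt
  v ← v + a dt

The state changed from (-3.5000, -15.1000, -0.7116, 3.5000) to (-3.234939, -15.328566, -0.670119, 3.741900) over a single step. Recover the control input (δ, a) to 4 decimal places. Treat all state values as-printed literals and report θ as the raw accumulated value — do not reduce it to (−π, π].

a = (v'−v)/dt = (0.241900)/0.1 = 2.4190
Δθ = θ'−θ = 0.041481;  (v·dt/L) = 3.5000·0.1/2.7 = 0.129630
tan δ = Δθ·L/(v·dt) = 0.319996  →  δ = 0.3097

δ = 0.3097, a = 2.4190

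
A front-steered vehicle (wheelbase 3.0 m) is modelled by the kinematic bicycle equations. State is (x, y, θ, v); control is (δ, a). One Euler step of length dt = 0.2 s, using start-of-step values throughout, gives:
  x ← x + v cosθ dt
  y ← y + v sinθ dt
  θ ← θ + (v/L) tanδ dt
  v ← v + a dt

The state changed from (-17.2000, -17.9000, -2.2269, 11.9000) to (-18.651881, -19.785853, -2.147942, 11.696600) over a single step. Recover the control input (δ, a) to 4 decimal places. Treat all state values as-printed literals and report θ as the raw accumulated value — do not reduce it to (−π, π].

a = (v'−v)/dt = (-0.203400)/0.2 = -1.0170
Δθ = θ'−θ = 0.078958;  (v·dt/L) = 11.9000·0.2/3.0 = 0.793333
tan δ = Δθ·L/(v·dt) = 0.099527  →  δ = 0.0992

δ = 0.0992, a = -1.0170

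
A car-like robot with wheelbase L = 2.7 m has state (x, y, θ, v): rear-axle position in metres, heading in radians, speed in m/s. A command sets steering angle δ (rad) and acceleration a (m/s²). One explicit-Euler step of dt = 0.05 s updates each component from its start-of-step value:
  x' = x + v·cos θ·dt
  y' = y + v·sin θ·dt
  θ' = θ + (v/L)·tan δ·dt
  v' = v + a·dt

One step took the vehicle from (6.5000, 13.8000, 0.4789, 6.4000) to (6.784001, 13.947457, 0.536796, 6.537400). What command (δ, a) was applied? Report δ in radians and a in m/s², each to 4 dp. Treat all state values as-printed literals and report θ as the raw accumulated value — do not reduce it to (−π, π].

a = (v'−v)/dt = (0.137400)/0.05 = 2.7480
Δθ = θ'−θ = 0.057896;  (v·dt/L) = 6.4000·0.05/2.7 = 0.118519
tan δ = Δθ·L/(v·dt) = 0.488498  →  δ = 0.4544

δ = 0.4544, a = 2.7480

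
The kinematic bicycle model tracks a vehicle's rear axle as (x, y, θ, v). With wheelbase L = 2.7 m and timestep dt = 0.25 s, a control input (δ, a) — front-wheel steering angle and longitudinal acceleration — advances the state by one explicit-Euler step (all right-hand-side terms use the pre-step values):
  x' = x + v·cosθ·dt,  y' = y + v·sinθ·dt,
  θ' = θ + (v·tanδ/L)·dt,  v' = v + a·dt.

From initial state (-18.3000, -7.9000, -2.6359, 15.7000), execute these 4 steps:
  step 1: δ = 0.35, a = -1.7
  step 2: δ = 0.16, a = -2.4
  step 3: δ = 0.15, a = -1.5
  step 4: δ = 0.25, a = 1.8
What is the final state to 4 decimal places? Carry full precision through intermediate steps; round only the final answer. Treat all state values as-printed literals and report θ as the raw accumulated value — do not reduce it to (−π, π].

(-25.1448, -20.1424, -1.3336, 14.7500)

after step 1 (δ=0.35, a=-1.7): (-21.733744, -9.801323, -2.105257, 15.275000)
after step 2 (δ=0.16, a=-2.4): (-23.678926, -13.087524, -1.877009, 14.675000)
after step 3 (δ=0.15, a=-1.5): (-24.784871, -16.585611, -1.671647, 14.300000)
after step 4 (δ=0.25, a=1.8): (-25.144803, -20.142446, -1.333556, 14.750000)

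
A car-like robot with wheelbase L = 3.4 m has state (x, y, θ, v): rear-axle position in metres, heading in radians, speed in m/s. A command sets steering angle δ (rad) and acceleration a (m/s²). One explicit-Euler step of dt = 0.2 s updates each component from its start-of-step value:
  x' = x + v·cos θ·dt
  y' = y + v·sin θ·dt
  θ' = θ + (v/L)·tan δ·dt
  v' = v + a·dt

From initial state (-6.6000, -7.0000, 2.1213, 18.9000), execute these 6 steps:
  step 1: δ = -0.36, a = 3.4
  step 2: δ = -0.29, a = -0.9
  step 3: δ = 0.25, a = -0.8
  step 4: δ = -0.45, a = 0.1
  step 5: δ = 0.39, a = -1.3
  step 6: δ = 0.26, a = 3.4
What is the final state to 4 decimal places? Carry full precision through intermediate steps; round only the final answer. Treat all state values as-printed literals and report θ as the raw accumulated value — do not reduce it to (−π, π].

(-6.8452, 14.9722, 1.8668, 19.6800)

after step 1 (δ=-0.36, a=3.4): (-8.577381, -3.778453, 1.702829, 19.580000)
after step 2 (δ=-0.29, a=-0.9): (-9.092918, 0.103464, 1.359127, 19.400000)
after step 3 (δ=0.25, a=-0.8): (-8.277761, 3.896869, 1.650517, 19.240000)
after step 4 (δ=-0.45, a=0.1): (-8.584203, 7.732647, 1.103813, 19.260000)
after step 5 (δ=0.39, a=-1.3): (-6.850053, 11.172215, 1.569514, 19.000000)
after step 6 (δ=0.26, a=3.4): (-6.845179, 14.972212, 1.866832, 19.680000)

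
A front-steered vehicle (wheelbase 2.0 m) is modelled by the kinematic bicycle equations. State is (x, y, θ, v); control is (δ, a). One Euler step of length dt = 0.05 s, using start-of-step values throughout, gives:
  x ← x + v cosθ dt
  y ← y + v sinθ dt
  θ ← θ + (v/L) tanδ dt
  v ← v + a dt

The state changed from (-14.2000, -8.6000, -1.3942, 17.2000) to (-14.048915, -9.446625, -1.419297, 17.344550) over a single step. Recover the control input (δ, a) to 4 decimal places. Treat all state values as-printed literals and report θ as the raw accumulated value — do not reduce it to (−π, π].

δ = -0.0583, a = 2.8910

a = (v'−v)/dt = (0.144550)/0.05 = 2.8910
Δθ = θ'−θ = -0.025097;  (v·dt/L) = 17.2000·0.05/2.0 = 0.430000
tan δ = Δθ·L/(v·dt) = -0.058365  →  δ = -0.0583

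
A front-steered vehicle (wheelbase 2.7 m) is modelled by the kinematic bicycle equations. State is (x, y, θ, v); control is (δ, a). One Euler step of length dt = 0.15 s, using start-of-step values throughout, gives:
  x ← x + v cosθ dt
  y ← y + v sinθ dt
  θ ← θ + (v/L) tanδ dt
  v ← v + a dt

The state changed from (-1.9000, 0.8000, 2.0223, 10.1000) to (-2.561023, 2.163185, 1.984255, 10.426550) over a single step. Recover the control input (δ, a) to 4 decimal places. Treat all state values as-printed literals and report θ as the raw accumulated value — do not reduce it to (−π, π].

δ = -0.0677, a = 2.1770

a = (v'−v)/dt = (0.326550)/0.15 = 2.1770
Δθ = θ'−θ = -0.038045;  (v·dt/L) = 10.1000·0.15/2.7 = 0.561111
tan δ = Δθ·L/(v·dt) = -0.067803  →  δ = -0.0677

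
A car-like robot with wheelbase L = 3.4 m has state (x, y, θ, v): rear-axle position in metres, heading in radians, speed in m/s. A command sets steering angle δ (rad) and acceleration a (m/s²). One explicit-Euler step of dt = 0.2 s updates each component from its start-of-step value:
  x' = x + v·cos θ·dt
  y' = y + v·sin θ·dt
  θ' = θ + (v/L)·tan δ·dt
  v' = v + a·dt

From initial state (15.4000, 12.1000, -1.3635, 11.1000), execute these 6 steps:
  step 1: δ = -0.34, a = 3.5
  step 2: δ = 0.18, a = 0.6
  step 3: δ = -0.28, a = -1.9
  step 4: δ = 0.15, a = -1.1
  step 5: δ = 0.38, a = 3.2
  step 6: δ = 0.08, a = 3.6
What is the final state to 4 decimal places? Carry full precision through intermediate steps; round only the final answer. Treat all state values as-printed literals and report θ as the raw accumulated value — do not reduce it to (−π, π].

(16.4624, -1.6696, -1.2448, 12.6800)

after step 1 (δ=-0.34, a=3.5): (15.856909, 9.927528, -1.594469, 11.800000)
after step 2 (δ=0.18, a=0.6): (15.801046, 7.568189, -1.468161, 11.920000)
after step 3 (δ=-0.28, a=-1.9): (16.045299, 5.196735, -1.669787, 11.540000)
after step 4 (δ=0.15, a=-1.1): (15.817200, 2.900034, -1.567193, 11.320000)
after step 5 (δ=0.38, a=3.2): (15.825358, 0.636049, -1.301231, 11.960000)
after step 6 (δ=0.08, a=3.6): (16.462376, -1.669569, -1.244829, 12.680000)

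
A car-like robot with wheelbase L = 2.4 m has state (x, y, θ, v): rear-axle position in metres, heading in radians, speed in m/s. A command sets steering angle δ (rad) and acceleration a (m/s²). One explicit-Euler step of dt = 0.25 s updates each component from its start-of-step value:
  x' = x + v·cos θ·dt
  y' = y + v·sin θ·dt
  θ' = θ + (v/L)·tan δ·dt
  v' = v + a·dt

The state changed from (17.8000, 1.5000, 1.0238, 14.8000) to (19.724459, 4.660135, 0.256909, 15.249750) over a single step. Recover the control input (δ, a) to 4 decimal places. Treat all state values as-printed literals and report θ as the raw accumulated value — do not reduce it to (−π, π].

a = (v'−v)/dt = (0.449750)/0.25 = 1.7990
Δθ = θ'−θ = -0.766891;  (v·dt/L) = 14.8000·0.25/2.4 = 1.541667
tan δ = Δθ·L/(v·dt) = -0.497443  →  δ = -0.4616

δ = -0.4616, a = 1.7990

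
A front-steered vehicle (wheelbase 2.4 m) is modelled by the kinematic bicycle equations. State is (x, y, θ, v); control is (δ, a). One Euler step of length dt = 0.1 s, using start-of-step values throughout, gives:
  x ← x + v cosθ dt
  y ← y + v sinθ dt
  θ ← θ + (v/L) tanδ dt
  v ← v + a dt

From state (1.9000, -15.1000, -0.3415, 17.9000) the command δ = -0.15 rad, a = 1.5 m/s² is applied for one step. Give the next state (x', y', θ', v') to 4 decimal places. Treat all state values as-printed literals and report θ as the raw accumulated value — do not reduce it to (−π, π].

x' = 1.9000 + 17.9000·cos(-0.3415)·0.1 = 3.5866
y' = -15.1000 + 17.9000·sin(-0.3415)·0.1 = -15.6995
θ' = -0.3415 + (17.9000/2.4)·tan(-0.15)·0.1 = -0.4542
v' = 17.9000 + 1.5000·0.1 = 18.0500

(3.5866, -15.6995, -0.4542, 18.0500)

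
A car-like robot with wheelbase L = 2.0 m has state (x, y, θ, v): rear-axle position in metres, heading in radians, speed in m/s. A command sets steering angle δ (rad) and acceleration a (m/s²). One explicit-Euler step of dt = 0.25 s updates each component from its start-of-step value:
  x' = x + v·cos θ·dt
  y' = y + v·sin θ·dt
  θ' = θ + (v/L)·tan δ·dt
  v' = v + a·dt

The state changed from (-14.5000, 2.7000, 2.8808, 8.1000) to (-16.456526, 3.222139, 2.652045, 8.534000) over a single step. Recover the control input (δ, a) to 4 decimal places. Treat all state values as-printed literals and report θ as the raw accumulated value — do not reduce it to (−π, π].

δ = -0.2222, a = 1.7360

a = (v'−v)/dt = (0.434000)/0.25 = 1.7360
Δθ = θ'−θ = -0.228755;  (v·dt/L) = 8.1000·0.25/2.0 = 1.012500
tan δ = Δθ·L/(v·dt) = -0.225931  →  δ = -0.2222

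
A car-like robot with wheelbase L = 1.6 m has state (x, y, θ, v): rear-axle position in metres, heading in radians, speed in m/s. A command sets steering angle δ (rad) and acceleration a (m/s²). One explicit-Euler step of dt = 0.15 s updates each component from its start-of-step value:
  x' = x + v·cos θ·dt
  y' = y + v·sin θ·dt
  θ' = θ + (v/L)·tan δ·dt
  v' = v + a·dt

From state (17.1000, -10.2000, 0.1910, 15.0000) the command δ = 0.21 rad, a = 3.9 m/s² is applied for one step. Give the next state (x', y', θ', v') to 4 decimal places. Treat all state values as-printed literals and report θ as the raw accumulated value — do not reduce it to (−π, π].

x' = 17.1000 + 15.0000·cos(0.1910)·0.15 = 19.3091
y' = -10.2000 + 15.0000·sin(0.1910)·0.15 = -9.7729
θ' = 0.1910 + (15.0000/1.6)·tan(0.21)·0.15 = 0.4907
v' = 15.0000 + 3.9000·0.15 = 15.5850

(19.3091, -9.7729, 0.4907, 15.5850)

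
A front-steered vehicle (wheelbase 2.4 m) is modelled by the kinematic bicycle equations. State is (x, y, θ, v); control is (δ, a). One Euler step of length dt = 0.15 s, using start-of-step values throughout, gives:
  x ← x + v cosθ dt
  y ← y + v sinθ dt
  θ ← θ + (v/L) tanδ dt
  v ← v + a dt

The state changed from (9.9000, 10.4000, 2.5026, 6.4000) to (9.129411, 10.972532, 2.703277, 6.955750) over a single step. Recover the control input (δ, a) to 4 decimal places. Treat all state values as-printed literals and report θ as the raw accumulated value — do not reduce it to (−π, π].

δ = 0.4650, a = 3.7050

a = (v'−v)/dt = (0.555750)/0.15 = 3.7050
Δθ = θ'−θ = 0.200677;  (v·dt/L) = 6.4000·0.15/2.4 = 0.400000
tan δ = Δθ·L/(v·dt) = 0.501692  →  δ = 0.4650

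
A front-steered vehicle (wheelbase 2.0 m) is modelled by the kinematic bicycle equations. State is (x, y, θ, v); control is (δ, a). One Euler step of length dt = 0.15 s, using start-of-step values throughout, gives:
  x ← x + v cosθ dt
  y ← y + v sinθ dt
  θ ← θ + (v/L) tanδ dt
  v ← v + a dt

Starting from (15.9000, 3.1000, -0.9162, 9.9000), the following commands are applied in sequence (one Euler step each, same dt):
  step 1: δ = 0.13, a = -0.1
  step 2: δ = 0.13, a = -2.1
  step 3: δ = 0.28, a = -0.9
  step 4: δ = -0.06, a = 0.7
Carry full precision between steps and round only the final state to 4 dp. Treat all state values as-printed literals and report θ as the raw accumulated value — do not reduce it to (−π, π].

after step 1 (δ=0.13, a=-0.1): (16.804126, 1.921959, -0.819128, 9.885000)
after step 2 (δ=0.13, a=-2.1): (17.816635, 0.838735, -0.722202, 9.570000)
after step 3 (δ=0.28, a=-0.9): (18.893765, -0.110186, -0.515810, 9.435000)
after step 4 (δ=-0.06, a=0.7): (20.124882, -0.808243, -0.558319, 9.540000)

(20.1249, -0.8082, -0.5583, 9.5400)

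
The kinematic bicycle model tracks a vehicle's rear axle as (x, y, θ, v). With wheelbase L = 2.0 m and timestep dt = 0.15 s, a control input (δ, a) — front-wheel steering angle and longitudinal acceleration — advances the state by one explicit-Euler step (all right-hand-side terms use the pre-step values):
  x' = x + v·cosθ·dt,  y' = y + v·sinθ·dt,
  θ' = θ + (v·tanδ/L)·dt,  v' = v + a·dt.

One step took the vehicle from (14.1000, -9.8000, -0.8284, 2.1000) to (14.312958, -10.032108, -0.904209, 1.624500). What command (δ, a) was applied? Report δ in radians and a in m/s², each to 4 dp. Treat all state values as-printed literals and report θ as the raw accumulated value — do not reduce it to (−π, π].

a = (v'−v)/dt = (-0.475500)/0.15 = -3.1700
Δθ = θ'−θ = -0.075809;  (v·dt/L) = 2.1000·0.15/2.0 = 0.157500
tan δ = Δθ·L/(v·dt) = -0.481327  →  δ = -0.4486

δ = -0.4486, a = -3.1700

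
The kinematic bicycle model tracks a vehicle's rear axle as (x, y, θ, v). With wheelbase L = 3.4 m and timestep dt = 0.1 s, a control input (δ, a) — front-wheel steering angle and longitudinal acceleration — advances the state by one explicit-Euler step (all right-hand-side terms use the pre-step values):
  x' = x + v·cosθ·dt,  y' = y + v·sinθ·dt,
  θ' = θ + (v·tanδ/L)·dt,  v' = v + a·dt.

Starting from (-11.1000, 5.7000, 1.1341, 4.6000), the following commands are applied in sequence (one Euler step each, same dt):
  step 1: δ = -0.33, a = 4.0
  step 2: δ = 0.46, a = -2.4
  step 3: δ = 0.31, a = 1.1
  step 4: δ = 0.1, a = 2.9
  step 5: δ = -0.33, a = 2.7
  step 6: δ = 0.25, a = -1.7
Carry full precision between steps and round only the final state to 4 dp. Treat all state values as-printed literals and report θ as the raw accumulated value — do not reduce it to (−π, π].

(-9.9191, 8.4351, 1.2086, 5.2600)

after step 1 (δ=-0.33, a=4.0): (-10.905444, 6.116831, 1.087758, 5.000000)
after step 2 (δ=0.46, a=-2.4): (-10.673208, 6.559625, 1.160619, 4.760000)
after step 3 (δ=0.31, a=1.1): (-10.483392, 6.996141, 1.205464, 4.870000)
after step 4 (δ=0.1, a=2.9): (-10.309407, 7.451001, 1.219836, 5.160000)
after step 5 (δ=-0.33, a=2.7): (-10.132006, 7.935547, 1.167853, 5.430000)
after step 6 (δ=0.25, a=-1.7): (-9.919081, 8.435059, 1.208632, 5.260000)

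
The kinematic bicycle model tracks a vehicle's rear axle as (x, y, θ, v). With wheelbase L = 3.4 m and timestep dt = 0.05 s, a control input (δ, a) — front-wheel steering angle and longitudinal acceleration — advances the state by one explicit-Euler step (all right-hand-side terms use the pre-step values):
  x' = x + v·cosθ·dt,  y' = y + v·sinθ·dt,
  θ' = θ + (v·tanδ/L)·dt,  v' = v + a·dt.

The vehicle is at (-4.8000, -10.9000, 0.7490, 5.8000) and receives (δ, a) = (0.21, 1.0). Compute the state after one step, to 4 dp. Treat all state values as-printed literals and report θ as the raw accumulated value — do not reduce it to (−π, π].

x' = -4.8000 + 5.8000·cos(0.7490)·0.05 = -4.5876
y' = -10.9000 + 5.8000·sin(0.7490)·0.05 = -10.7025
θ' = 0.7490 + (5.8000/3.4)·tan(0.21)·0.05 = 0.7672
v' = 5.8000 + 1.0000·0.05 = 5.8500

(-4.5876, -10.7025, 0.7672, 5.8500)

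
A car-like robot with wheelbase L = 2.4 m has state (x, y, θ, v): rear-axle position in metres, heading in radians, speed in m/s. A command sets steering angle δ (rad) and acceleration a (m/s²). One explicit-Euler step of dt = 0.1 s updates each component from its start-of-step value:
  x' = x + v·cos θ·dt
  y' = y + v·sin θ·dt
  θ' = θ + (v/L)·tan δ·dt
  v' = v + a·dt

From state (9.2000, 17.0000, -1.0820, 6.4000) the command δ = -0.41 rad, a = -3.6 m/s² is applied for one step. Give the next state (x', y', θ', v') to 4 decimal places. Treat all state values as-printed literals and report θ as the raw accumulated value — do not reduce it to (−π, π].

x' = 9.2000 + 6.4000·cos(-1.0820)·0.1 = 9.5005
y' = 17.0000 + 6.4000·sin(-1.0820)·0.1 = 16.4349
θ' = -1.0820 + (6.4000/2.4)·tan(-0.41)·0.1 = -1.1979
v' = 6.4000 − 3.6000·0.1 = 6.0400

(9.5005, 16.4349, -1.1979, 6.0400)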